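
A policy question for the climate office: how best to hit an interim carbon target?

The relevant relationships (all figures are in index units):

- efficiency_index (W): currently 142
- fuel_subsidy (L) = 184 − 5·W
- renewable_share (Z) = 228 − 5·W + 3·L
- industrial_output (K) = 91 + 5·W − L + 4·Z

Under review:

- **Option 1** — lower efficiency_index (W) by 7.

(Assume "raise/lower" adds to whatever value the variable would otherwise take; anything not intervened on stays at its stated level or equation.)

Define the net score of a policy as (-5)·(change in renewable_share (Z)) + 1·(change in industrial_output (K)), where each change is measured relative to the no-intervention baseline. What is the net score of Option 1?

-210

Baseline:
  W = 142
  L = 184 − 5·142 = -526
  Z = 228 − 5·142 + 3·(-526) = -2060
  K = 91 + 5·142 − (-526) + 4·(-2060) = -6913
Option 1 (W − 7):
  W = 142 − 7 = 135
  L = 184 − 5·135 = -491
  Z = 228 − 5·135 + 3·(-491) = -1920
  K = 91 + 5·135 − (-491) + 4·(-1920) = -6423
ΔZ = -1920 − (-2060) = 140; ΔK = -6423 − (-6913) = 490
Score = (-5)·140 + 1·490 = -210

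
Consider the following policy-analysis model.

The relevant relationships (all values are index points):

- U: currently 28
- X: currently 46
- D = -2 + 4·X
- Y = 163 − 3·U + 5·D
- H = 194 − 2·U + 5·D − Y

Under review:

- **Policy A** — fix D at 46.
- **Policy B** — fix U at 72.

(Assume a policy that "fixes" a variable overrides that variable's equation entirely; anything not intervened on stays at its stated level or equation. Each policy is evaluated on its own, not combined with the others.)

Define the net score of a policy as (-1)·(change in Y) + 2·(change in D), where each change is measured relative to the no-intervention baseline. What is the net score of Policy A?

408

Baseline:
  U = 28
  X = 46
  D = -2 + 4·46 = 182
  Y = 163 − 3·28 + 5·182 = 989
Policy A (D := 46):
  U = 28
  X = 46
  D = 46
  Y = 163 − 3·28 + 5·46 = 309
ΔY = 309 − 989 = -680; ΔD = 46 − 182 = -136
Score = (-1)·(-680) + 2·(-136) = 408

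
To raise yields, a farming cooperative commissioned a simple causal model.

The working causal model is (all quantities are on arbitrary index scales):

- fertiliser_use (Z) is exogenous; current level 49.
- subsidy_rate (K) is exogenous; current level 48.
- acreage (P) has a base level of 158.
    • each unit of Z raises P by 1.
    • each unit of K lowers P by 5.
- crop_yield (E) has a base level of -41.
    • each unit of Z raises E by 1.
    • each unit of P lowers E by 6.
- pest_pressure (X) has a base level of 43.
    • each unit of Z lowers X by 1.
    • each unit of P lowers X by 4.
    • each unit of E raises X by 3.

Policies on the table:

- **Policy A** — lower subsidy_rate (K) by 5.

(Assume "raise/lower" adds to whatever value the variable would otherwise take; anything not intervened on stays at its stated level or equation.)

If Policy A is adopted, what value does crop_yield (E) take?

Policy A (K − 5):
  Z = 49
  K = 48 − 5 = 43
  P = 158 + 49 − 5·43 = -8
  E = -41 + 49 − 6·(-8) = 56

56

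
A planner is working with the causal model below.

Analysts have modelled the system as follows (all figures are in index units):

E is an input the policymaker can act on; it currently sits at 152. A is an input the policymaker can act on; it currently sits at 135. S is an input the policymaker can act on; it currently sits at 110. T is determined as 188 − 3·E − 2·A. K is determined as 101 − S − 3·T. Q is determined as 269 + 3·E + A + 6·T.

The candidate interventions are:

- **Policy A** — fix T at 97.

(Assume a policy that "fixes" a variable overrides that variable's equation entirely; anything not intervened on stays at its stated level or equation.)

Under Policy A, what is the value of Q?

1442

Policy A (T := 97):
  E = 152
  A = 135
  T = 97
  Q = 269 + 3·152 + 135 + 6·97 = 1442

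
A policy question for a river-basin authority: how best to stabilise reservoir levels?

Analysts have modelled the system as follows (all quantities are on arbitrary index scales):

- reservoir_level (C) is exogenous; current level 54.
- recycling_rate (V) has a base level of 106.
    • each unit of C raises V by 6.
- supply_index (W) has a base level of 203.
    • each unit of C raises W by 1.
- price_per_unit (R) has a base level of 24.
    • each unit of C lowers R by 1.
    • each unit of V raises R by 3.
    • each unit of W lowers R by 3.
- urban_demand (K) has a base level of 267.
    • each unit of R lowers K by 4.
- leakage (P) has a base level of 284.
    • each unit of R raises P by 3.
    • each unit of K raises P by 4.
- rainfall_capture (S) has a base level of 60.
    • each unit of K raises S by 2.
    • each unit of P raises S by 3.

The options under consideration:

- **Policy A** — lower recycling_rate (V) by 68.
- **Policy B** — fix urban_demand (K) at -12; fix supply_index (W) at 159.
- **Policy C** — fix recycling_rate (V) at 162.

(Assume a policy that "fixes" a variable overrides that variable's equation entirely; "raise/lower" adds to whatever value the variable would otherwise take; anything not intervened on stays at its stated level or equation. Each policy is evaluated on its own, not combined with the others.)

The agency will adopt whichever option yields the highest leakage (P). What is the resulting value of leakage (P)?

Policy A (V − 68):
  C = 54
  V = 106 + 6·54 (−68 from intervention) = 362
  W = 203 + 54 = 257
  R = 24 − 54 + 3·362 − 3·257 = 285
  K = 267 − 4·285 = -873
  P = 284 + 3·285 + 4·(-873) = -2353
Policy B (K := -12, W := 159):
  C = 54
  V = 106 + 6·54 = 430
  W = 159
  R = 24 − 54 + 3·430 − 3·159 = 783
  K = -12
  P = 284 + 3·783 + 4·(-12) = 2585
Policy C (V := 162):
  C = 54
  V = 162
  W = 203 + 54 = 257
  R = 24 − 54 + 3·162 − 3·257 = -315
  K = 267 − 4·(-315) = 1527
  P = 284 + 3·(-315) + 4·1527 = 5447
Comparing — Policy A: P=-2353, Policy B: P=2585, Policy C: P=5447. Highest is 5447 (Policy C).

5447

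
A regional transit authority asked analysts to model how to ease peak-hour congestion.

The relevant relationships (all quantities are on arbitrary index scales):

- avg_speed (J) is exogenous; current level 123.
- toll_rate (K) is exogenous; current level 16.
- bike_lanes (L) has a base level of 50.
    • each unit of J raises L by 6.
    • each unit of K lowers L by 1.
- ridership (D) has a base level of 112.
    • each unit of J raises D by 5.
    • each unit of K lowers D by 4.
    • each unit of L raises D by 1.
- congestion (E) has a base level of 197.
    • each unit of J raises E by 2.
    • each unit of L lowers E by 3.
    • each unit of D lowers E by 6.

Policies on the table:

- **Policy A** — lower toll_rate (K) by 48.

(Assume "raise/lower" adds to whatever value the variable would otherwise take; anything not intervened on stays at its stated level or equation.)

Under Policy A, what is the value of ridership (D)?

1675

Policy A (K − 48):
  J = 123
  K = 16 − 48 = -32
  L = 50 + 6·123 − (-32) = 820
  D = 112 + 5·123 − 4·(-32) + 820 = 1675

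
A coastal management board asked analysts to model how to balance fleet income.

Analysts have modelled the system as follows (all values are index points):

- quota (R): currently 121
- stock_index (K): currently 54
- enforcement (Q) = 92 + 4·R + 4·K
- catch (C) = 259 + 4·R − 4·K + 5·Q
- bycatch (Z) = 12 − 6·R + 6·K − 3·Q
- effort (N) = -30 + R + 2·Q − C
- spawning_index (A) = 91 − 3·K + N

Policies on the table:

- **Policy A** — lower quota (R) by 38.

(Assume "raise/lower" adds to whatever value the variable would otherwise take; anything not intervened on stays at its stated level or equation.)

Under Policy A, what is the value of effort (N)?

-2242

Policy A (R − 38):
  R = 121 − 38 = 83
  K = 54
  Q = 92 + 4·83 + 4·54 = 640
  C = 259 + 4·83 − 4·54 + 5·640 = 3575
  N = -30 + 83 + 2·640 − 3575 = -2242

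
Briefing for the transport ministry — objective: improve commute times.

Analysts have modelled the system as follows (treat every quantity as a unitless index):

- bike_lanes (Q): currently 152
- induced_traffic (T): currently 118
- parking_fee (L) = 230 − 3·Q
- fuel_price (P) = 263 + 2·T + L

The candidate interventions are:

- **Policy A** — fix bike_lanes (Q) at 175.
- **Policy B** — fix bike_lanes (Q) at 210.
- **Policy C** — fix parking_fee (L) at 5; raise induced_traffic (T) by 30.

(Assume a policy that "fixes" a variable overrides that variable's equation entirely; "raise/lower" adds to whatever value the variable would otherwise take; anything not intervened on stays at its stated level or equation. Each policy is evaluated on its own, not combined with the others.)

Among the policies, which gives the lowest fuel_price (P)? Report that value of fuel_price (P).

99

Policy A (Q := 175):
  Q = 175
  T = 118
  L = 230 − 3·175 = -295
  P = 263 + 2·118 + (-295) = 204
Policy B (Q := 210):
  Q = 210
  T = 118
  L = 230 − 3·210 = -400
  P = 263 + 2·118 + (-400) = 99
Policy C (L := 5, T + 30):
  Q = 152
  T = 118 + 30 = 148
  L = 5
  P = 263 + 2·148 + 5 = 564
Comparing — Policy A: P=204, Policy B: P=99, Policy C: P=564. Lowest is 99 (Policy B).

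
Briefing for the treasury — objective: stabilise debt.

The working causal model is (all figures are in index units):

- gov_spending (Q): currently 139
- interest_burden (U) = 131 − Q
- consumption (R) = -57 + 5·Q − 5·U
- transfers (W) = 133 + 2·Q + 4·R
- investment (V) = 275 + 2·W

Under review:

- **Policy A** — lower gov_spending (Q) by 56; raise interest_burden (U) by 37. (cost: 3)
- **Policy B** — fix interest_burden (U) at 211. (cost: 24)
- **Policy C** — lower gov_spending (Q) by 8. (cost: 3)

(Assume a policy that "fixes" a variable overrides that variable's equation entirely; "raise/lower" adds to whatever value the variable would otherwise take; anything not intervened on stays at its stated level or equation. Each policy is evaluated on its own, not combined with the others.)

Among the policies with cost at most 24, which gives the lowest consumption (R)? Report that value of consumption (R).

-417

Policy A (Q − 56, U + 37):
  Q = 139 − 56 = 83
  U = 131 − 83 (+37 from intervention) = 85
  R = -57 + 5·83 − 5·85 = -67
Policy B (U := 211):
  Q = 139
  U = 211
  R = -57 + 5·139 − 5·211 = -417
Policy C (Q − 8):
  Q = 139 − 8 = 131
  U = 131 − 131 = 0
  R = -57 + 5·131 − 5·0 = 598
Comparing — Policy A: R=-67, Policy B: R=-417, Policy C: R=598. Lowest is -417 (Policy B).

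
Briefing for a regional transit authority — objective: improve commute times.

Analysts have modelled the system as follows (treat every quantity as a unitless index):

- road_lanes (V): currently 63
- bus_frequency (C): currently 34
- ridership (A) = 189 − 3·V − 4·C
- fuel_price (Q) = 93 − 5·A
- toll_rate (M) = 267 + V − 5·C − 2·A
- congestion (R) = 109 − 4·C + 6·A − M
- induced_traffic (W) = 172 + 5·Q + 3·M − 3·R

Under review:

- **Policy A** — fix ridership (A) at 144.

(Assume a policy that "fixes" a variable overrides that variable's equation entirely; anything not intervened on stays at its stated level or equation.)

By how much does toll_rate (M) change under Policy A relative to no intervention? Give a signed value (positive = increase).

Baseline:
  V = 63
  C = 34
  A = 189 − 3·63 − 4·34 = -136
  M = 267 + 63 − 5·34 − 2·(-136) = 432
Policy A (A := 144):
  V = 63
  C = 34
  A = 144
  M = 267 + 63 − 5·34 − 2·144 = -128
Change in M: -128 − 432 = -560

-560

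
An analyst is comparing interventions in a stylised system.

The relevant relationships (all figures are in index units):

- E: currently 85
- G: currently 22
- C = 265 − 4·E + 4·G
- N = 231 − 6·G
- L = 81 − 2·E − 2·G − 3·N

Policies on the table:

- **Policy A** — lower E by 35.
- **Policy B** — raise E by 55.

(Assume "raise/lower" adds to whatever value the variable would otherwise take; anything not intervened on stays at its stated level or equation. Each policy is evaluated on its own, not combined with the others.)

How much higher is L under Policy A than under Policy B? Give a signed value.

Policy A (E − 35):
  E = 85 − 35 = 50
  G = 22
  N = 231 − 6·22 = 99
  L = 81 − 2·50 − 2·22 − 3·99 = -360
Policy B (E + 55):
  E = 85 + 55 = 140
  G = 22
  N = 231 − 6·22 = 99
  L = 81 − 2·140 − 2·22 − 3·99 = -540
L: -360 − (-540) = 180

180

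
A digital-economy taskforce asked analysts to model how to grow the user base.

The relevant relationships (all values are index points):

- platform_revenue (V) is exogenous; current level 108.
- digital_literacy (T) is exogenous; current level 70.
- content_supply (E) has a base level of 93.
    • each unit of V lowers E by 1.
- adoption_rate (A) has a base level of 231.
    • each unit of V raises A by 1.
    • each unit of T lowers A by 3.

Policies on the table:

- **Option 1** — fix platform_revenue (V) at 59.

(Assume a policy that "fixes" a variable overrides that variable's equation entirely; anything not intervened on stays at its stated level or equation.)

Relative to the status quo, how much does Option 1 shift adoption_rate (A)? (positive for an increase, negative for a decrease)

Baseline:
  V = 108
  T = 70
  A = 231 + 108 − 3·70 = 129
Option 1 (V := 59):
  V = 59
  T = 70
  A = 231 + 59 − 3·70 = 80
Change in A: 80 − 129 = -49

-49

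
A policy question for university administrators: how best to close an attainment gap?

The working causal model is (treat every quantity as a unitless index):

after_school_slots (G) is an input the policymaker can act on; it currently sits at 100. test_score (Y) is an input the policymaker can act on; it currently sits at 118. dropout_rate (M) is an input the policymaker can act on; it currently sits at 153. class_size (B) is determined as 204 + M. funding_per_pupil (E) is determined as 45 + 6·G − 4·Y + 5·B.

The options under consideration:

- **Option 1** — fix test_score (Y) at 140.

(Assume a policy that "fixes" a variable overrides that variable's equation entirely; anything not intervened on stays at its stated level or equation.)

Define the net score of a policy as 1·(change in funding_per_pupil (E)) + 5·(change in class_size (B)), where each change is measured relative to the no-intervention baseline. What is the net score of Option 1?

-88

Baseline:
  G = 100
  Y = 118
  M = 153
  B = 204 + 153 = 357
  E = 45 + 6·100 − 4·118 + 5·357 = 1958
Option 1 (Y := 140):
  G = 100
  Y = 140
  M = 153
  B = 204 + 153 = 357
  E = 45 + 6·100 − 4·140 + 5·357 = 1870
ΔE = 1870 − 1958 = -88; ΔB = 357 − 357 = 0
Score = 1·(-88) + 5·0 = -88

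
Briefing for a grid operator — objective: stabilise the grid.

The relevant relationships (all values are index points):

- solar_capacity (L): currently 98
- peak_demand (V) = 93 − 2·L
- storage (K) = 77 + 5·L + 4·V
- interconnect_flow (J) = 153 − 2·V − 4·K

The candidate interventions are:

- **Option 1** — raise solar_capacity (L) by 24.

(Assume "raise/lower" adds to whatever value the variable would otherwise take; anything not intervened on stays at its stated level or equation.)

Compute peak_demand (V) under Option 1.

Option 1 (L + 24):
  L = 98 + 24 = 122
  V = 93 − 2·122 = -151

-151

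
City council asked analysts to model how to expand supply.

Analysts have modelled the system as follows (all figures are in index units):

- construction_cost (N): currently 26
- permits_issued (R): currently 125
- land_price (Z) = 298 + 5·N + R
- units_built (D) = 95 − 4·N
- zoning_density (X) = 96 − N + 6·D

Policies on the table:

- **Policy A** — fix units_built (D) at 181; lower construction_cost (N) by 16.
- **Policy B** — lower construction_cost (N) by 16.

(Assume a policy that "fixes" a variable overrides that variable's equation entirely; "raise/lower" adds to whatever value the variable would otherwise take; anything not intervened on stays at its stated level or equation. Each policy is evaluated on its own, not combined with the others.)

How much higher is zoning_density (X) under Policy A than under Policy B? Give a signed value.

756

Policy A (D := 181, N − 16):
  N = 26 − 16 = 10
  D = 181
  X = 96 − 10 + 6·181 = 1172
Policy B (N − 16):
  N = 26 − 16 = 10
  D = 95 − 4·10 = 55
  X = 96 − 10 + 6·55 = 416
X: 1172 − 416 = 756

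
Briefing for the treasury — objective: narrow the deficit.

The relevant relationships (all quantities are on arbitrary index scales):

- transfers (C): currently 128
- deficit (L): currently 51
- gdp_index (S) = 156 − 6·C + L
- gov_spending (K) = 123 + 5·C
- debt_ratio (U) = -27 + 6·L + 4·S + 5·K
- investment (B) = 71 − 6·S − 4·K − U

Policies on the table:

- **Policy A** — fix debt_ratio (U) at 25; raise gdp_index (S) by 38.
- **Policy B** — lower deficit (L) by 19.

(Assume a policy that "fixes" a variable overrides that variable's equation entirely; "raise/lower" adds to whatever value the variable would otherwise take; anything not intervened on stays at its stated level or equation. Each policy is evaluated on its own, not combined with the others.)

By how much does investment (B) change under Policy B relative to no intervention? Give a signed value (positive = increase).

Baseline:
  C = 128
  L = 51
  S = 156 − 6·128 + 51 = -561
  K = 123 + 5·128 = 763
  U = -27 + 6·51 + 4·(-561) + 5·763 = 1850
  B = 71 − 6·(-561) − 4·763 − 1850 = -1465
Policy B (L − 19):
  C = 128
  L = 51 − 19 = 32
  S = 156 − 6·128 + 32 = -580
  K = 123 + 5·128 = 763
  U = -27 + 6·32 + 4·(-580) + 5·763 = 1660
  B = 71 − 6·(-580) − 4·763 − 1660 = -1161
Change in B: -1161 − (-1465) = 304

304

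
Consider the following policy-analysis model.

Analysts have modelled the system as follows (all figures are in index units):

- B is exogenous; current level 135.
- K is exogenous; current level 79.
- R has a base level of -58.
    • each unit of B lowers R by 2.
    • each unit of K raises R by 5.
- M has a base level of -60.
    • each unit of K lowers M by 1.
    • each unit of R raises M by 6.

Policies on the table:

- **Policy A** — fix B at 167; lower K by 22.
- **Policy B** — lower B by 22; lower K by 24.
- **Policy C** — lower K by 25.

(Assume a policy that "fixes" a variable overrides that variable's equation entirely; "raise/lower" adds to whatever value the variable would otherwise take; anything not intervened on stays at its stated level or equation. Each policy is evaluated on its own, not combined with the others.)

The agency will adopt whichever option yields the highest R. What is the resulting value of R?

Policy A (B := 167, K − 22):
  B = 167
  K = 79 − 22 = 57
  R = -58 − 2·167 + 5·57 = -107
Policy B (B − 22, K − 24):
  B = 135 − 22 = 113
  K = 79 − 24 = 55
  R = -58 − 2·113 + 5·55 = -9
Policy C (K − 25):
  B = 135
  K = 79 − 25 = 54
  R = -58 − 2·135 + 5·54 = -58
Comparing — Policy A: R=-107, Policy B: R=-9, Policy C: R=-58. Highest is -9 (Policy B).

-9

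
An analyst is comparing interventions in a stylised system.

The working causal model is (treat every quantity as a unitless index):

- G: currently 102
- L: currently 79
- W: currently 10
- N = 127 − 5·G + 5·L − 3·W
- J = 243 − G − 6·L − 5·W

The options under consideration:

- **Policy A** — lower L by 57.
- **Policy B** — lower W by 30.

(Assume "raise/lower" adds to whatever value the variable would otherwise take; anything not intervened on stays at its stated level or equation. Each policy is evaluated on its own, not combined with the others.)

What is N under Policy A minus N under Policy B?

-375

Policy A (L − 57):
  G = 102
  L = 79 − 57 = 22
  W = 10
  N = 127 − 5·102 + 5·22 − 3·10 = -303
Policy B (W − 30):
  G = 102
  L = 79
  W = 10 − 30 = -20
  N = 127 − 5·102 + 5·79 − 3·(-20) = 72
N: -303 − 72 = -375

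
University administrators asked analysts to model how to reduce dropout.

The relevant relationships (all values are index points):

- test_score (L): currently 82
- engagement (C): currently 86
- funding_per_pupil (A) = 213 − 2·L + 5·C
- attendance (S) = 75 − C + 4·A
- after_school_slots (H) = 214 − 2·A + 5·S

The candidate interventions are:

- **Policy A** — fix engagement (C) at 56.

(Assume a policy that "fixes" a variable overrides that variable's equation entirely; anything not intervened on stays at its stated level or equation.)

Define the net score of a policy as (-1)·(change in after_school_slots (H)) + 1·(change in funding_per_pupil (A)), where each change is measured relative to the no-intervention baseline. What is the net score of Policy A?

2400

Baseline:
  L = 82
  C = 86
  A = 213 − 2·82 + 5·86 = 479
  S = 75 − 86 + 4·479 = 1905
  H = 214 − 2·479 + 5·1905 = 8781
Policy A (C := 56):
  L = 82
  C = 56
  A = 213 − 2·82 + 5·56 = 329
  S = 75 − 56 + 4·329 = 1335
  H = 214 − 2·329 + 5·1335 = 6231
ΔH = 6231 − 8781 = -2550; ΔA = 329 − 479 = -150
Score = (-1)·(-2550) + 1·(-150) = 2400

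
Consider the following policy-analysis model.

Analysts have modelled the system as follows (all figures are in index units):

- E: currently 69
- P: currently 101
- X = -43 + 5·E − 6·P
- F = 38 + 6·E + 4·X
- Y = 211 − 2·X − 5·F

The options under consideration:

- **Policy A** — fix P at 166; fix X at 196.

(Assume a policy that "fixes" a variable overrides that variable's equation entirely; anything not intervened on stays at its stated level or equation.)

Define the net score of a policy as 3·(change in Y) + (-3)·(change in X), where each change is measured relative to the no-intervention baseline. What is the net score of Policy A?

-34500

Baseline:
  E = 69
  P = 101
  X = -43 + 5·69 − 6·101 = -304
  F = 38 + 6·69 + 4·(-304) = -764
  Y = 211 − 2·(-304) − 5·(-764) = 4639
Policy A (P := 166, X := 196):
  E = 69
  P = 166
  X = 196
  F = 38 + 6·69 + 4·196 = 1236
  Y = 211 − 2·196 − 5·1236 = -6361
ΔY = -6361 − 4639 = -11000; ΔX = 196 − (-304) = 500
Score = 3·(-11000) + (-3)·500 = -34500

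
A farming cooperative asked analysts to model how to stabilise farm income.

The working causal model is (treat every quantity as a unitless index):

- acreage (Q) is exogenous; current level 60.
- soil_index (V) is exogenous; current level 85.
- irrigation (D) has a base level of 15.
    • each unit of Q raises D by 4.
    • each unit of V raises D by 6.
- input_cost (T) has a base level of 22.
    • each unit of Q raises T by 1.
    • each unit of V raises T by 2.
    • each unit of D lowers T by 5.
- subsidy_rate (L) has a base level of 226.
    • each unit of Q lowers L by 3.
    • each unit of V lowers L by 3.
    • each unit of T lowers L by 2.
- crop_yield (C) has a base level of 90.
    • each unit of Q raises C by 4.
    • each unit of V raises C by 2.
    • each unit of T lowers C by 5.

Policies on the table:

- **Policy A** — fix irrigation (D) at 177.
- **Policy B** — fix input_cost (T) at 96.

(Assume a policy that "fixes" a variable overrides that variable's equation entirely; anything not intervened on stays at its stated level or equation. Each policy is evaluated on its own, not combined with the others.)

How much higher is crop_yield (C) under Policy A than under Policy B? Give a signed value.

3645

Policy A (D := 177):
  Q = 60
  V = 85
  D = 177
  T = 22 + 60 + 2·85 − 5·177 = -633
  C = 90 + 4·60 + 2·85 − 5·(-633) = 3665
Policy B (T := 96):
  Q = 60
  V = 85
  D = 15 + 4·60 + 6·85 = 765
  T = 96
  C = 90 + 4·60 + 2·85 − 5·96 = 20
C: 3665 − 20 = 3645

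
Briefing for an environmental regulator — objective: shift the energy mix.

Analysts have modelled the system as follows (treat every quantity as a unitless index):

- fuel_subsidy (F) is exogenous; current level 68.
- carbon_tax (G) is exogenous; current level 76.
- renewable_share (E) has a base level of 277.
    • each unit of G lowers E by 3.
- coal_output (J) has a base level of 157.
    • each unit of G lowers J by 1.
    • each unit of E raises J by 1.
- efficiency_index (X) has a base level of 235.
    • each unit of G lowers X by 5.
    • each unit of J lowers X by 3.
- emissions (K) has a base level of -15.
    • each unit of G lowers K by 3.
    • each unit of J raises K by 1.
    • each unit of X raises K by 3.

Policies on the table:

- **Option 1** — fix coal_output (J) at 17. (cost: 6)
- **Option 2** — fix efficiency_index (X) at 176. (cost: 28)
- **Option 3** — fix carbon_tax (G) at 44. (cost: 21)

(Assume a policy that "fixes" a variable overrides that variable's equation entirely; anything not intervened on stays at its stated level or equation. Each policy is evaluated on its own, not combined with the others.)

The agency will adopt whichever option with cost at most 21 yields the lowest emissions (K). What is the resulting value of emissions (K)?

Option 1 (J := 17):
  G = 76
  E = 277 − 3·76 = 49
  J = 17
  X = 235 − 5·76 − 3·17 = -196
  K = -15 − 3·76 + 17 + 3·(-196) = -814
Option 3 (G := 44):
  G = 44
  E = 277 − 3·44 = 145
  J = 157 − 44 + 145 = 258
  X = 235 − 5·44 − 3·258 = -759
  K = -15 − 3·44 + 258 + 3·(-759) = -2166
Comparing — Option 1: K=-814, Option 3: K=-2166. Lowest is -2166 (Option 3).

-2166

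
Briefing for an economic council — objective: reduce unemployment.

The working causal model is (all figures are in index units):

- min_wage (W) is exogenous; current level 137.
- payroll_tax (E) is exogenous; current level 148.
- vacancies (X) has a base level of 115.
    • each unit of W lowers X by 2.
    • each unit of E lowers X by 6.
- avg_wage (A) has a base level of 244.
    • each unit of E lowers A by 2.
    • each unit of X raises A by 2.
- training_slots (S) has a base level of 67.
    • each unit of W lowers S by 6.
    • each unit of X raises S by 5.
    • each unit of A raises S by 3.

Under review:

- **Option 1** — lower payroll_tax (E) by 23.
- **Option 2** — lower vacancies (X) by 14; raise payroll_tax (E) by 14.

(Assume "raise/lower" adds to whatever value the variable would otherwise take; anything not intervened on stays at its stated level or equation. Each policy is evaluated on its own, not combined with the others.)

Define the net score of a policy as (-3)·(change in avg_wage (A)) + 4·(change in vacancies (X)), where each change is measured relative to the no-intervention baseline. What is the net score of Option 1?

-414

Baseline:
  W = 137
  E = 148
  X = 115 − 2·137 − 6·148 = -1047
  A = 244 − 2·148 + 2·(-1047) = -2146
Option 1 (E − 23):
  W = 137
  E = 148 − 23 = 125
  X = 115 − 2·137 − 6·125 = -909
  A = 244 − 2·125 + 2·(-909) = -1824
ΔA = -1824 − (-2146) = 322; ΔX = -909 − (-1047) = 138
Score = (-3)·322 + 4·138 = -414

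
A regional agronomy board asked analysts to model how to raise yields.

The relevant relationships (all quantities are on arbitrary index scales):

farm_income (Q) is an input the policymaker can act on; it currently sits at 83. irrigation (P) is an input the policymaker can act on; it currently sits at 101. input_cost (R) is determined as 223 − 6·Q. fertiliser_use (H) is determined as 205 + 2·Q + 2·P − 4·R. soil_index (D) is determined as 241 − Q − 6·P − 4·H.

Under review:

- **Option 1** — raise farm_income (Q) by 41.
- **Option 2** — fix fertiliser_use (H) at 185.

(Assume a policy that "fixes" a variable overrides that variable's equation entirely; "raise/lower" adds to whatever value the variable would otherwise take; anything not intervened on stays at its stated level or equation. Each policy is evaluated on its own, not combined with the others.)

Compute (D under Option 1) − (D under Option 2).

Option 1 (Q + 41):
  Q = 83 + 41 = 124
  P = 101
  R = 223 − 6·124 = -521
  H = 205 + 2·124 + 2·101 − 4·(-521) = 2739
  D = 241 − 124 − 6·101 − 4·2739 = -11445
Option 2 (H := 185):
  Q = 83
  P = 101
  R = 223 − 6·83 = -275
  H = 185
  D = 241 − 83 − 6·101 − 4·185 = -1188
D: -11445 − (-1188) = -10257

-10257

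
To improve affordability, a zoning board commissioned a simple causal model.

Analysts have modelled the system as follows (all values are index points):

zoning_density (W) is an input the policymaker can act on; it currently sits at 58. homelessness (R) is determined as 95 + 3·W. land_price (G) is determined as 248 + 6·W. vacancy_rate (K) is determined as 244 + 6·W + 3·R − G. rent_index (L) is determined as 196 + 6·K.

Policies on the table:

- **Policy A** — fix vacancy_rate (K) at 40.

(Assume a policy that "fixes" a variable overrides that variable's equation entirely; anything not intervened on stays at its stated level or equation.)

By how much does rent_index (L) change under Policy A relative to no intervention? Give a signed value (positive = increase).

-4578

Baseline:
  W = 58
  R = 95 + 3·58 = 269
  G = 248 + 6·58 = 596
  K = 244 + 6·58 + 3·269 − 596 = 803
  L = 196 + 6·803 = 5014
Policy A (K := 40):
  W = 58
  R = 95 + 3·58 = 269
  G = 248 + 6·58 = 596
  K = 40
  L = 196 + 6·40 = 436
Change in L: 436 − 5014 = -4578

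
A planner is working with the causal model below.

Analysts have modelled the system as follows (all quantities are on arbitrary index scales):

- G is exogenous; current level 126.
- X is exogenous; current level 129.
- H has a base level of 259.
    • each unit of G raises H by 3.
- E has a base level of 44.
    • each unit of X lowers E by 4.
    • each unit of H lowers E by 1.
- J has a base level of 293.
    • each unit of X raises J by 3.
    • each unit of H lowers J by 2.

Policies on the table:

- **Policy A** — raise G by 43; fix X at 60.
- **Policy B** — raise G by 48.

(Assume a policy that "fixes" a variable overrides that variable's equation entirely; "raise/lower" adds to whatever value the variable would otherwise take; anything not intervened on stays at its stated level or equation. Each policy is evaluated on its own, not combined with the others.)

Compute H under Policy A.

Policy A (G + 43, X := 60):
  G = 126 + 43 = 169
  H = 259 + 3·169 = 766

766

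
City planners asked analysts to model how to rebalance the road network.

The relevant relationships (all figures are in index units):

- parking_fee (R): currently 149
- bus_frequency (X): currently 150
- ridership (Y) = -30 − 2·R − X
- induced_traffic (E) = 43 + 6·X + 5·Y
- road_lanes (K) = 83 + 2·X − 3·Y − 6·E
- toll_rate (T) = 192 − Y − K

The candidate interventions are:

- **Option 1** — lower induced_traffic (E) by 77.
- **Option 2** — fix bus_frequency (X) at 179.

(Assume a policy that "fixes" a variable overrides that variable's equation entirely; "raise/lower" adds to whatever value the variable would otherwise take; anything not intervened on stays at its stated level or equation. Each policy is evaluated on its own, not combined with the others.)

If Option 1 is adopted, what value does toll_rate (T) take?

Option 1 (E − 77):
  R = 149
  X = 150
  Y = -30 − 2·149 − 150 = -478
  E = 43 + 6·150 + 5·(-478) (−77 from intervention) = -1524
  K = 83 + 2·150 − 3·(-478) − 6·(-1524) = 10961
  T = 192 − (-478) − 10961 = -10291

-10291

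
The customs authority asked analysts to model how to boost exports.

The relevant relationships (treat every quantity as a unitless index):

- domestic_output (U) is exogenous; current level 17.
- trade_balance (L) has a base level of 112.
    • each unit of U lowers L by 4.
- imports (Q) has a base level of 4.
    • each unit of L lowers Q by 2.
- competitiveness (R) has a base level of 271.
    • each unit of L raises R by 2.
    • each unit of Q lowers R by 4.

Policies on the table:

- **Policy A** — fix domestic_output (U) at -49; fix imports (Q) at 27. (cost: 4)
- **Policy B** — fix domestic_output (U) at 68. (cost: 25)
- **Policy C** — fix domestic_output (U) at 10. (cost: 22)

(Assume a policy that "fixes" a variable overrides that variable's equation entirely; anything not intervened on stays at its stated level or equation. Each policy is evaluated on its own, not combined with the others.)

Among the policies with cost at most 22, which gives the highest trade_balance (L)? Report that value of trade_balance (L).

Policy A (U := -49, Q := 27):
  U = -49
  L = 112 − 4·(-49) = 308
Policy C (U := 10):
  U = 10
  L = 112 − 4·10 = 72
Comparing — Policy A: L=308, Policy C: L=72. Highest is 308 (Policy A).

308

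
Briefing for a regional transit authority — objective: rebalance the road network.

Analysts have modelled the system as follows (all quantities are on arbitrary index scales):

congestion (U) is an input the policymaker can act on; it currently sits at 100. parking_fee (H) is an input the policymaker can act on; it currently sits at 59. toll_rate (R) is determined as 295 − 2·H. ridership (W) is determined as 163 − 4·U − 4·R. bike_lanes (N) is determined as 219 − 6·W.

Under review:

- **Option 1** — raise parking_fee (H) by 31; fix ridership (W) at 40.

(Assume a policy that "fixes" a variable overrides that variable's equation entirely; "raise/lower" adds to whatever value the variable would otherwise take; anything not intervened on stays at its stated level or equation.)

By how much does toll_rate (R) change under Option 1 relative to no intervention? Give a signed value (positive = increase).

-62

Baseline:
  H = 59
  R = 295 − 2·59 = 177
Option 1 (H + 31, W := 40):
  H = 59 + 31 = 90
  R = 295 − 2·90 = 115
Change in R: 115 − 177 = -62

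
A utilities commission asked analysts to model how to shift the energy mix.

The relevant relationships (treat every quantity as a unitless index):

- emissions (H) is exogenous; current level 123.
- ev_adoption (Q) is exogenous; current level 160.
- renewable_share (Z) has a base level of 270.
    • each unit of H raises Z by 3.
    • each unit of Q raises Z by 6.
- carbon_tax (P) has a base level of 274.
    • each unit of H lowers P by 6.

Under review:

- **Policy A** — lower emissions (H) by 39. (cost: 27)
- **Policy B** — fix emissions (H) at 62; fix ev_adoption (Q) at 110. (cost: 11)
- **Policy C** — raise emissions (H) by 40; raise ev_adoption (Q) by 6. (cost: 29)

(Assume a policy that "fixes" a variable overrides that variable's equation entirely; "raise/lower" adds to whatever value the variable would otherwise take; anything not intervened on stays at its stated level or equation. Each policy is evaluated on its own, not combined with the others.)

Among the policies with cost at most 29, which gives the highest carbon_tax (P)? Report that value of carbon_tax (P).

-98

Policy A (H − 39):
  H = 123 − 39 = 84
  P = 274 − 6·84 = -230
Policy B (H := 62, Q := 110):
  H = 62
  P = 274 − 6·62 = -98
Policy C (H + 40, Q + 6):
  H = 123 + 40 = 163
  P = 274 − 6·163 = -704
Comparing — Policy A: P=-230, Policy B: P=-98, Policy C: P=-704. Highest is -98 (Policy B).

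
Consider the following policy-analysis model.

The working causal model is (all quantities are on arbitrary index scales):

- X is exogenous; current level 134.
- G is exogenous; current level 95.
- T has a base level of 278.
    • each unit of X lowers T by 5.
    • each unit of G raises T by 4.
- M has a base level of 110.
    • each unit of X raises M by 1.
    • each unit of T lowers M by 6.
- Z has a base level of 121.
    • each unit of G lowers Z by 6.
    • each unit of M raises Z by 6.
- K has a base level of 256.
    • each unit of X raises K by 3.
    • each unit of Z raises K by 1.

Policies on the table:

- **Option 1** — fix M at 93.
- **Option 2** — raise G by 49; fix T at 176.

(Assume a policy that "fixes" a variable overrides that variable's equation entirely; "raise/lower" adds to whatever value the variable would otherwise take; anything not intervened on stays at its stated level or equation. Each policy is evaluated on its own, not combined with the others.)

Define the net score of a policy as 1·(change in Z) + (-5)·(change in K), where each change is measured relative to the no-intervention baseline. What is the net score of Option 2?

Baseline:
  X = 134
  G = 95
  T = 278 − 5·134 + 4·95 = -12
  M = 110 + 134 − 6·(-12) = 316
  Z = 121 − 6·95 + 6·316 = 1447
  K = 256 + 3·134 + 1447 = 2105
Option 2 (G + 49, T := 176):
  X = 134
  G = 95 + 49 = 144
  T = 176
  M = 110 + 134 − 6·176 = -812
  Z = 121 − 6·144 + 6·(-812) = -5615
  K = 256 + 3·134 + (-5615) = -4957
ΔZ = -5615 − 1447 = -7062; ΔK = -4957 − 2105 = -7062
Score = 1·(-7062) + (-5)·(-7062) = 28248

28248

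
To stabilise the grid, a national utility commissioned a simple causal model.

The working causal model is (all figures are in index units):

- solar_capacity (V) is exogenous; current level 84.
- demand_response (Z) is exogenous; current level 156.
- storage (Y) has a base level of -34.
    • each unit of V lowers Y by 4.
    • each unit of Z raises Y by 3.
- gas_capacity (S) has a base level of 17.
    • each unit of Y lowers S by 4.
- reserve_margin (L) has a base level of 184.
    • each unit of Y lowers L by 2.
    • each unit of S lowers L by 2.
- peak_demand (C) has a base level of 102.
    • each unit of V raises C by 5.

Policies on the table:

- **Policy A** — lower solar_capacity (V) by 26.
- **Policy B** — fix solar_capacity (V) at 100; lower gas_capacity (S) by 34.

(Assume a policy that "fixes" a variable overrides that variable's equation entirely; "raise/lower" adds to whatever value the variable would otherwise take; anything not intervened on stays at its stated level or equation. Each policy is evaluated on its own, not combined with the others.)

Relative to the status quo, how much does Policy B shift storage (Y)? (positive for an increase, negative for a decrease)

Baseline:
  V = 84
  Z = 156
  Y = -34 − 4·84 + 3·156 = 98
Policy B (V := 100, S − 34):
  V = 100
  Z = 156
  Y = -34 − 4·100 + 3·156 = 34
Change in Y: 34 − 98 = -64

-64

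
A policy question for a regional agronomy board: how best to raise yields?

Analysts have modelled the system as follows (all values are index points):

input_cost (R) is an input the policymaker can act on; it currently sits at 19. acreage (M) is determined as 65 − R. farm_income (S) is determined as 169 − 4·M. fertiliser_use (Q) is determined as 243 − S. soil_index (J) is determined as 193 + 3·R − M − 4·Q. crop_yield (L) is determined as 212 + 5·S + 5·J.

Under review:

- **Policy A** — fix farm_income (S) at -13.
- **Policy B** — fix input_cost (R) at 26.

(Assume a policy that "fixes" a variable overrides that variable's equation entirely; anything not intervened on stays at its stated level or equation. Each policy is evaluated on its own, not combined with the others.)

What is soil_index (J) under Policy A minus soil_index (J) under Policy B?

-132

Policy A (S := -13):
  R = 19
  M = 65 − 19 = 46
  S = -13
  Q = 243 − (-13) = 256
  J = 193 + 3·19 − 46 − 4·256 = -820
Policy B (R := 26):
  R = 26
  M = 65 − 26 = 39
  S = 169 − 4·39 = 13
  Q = 243 − 13 = 230
  J = 193 + 3·26 − 39 − 4·230 = -688
J: -820 − (-688) = -132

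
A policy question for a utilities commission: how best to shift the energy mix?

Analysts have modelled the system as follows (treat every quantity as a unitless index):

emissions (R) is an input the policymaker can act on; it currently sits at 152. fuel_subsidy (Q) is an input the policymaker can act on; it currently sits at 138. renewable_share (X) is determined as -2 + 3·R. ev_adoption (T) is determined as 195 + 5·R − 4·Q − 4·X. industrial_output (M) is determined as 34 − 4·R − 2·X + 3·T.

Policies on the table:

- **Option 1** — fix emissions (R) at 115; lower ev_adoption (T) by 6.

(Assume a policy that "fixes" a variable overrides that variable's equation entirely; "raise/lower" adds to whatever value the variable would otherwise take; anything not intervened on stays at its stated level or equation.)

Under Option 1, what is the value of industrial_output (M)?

-4592

Option 1 (R := 115, T − 6):
  R = 115
  Q = 138
  X = -2 + 3·115 = 343
  T = 195 + 5·115 − 4·138 − 4·343 (−6 from intervention) = -1160
  M = 34 − 4·115 − 2·343 + 3·(-1160) = -4592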